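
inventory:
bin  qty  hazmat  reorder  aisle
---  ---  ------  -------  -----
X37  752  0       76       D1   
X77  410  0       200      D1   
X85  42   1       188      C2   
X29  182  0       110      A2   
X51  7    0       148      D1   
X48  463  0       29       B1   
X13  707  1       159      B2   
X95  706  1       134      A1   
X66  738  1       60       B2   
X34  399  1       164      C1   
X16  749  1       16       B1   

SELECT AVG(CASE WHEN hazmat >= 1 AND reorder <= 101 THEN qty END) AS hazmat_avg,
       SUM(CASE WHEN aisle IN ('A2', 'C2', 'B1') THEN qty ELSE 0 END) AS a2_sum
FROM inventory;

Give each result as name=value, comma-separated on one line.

[hazmat_avg: hazmat >= 1 AND reorder <= 101]
bin=X37: ✗
bin=X77: ✗
bin=X85: ✗
bin=X29: ✗
bin=X51: ✗
bin=X48: ✗
bin=X13: ✗
bin=X95: ✗
bin=X66: ✓ → 738
bin=X34: ✗
bin=X16: ✓ → 749
hazmat_avg = (738 + 749) / 2 = 743.5
—
[a2_sum: aisle IN ('A2', 'C2', 'B1')]
bin=X37: ✗
bin=X77: ✗
bin=X85: ✓ → 42
bin=X29: ✓ → 182
bin=X51: ✗
bin=X48: ✓ → 463
bin=X13: ✗
bin=X95: ✗
bin=X66: ✗
bin=X34: ✗
bin=X16: ✓ → 749
a2_sum = 42 + 182 + 463 + 749 = 1436

hazmat_avg=743.5, a2_sum=1436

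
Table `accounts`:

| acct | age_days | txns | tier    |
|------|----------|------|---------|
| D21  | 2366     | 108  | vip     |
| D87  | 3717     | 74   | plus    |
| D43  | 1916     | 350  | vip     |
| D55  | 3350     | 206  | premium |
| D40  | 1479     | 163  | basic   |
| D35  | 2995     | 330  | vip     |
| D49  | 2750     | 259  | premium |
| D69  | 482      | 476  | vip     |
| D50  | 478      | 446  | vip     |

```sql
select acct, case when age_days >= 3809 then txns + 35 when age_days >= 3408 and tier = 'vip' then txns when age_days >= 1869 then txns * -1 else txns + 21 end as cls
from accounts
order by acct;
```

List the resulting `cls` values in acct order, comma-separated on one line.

-108, -330, 184, -350, -259, 467, -206, 497, -74

acct=D21: age_days >= 1869 → -108
acct=D35: age_days >= 1869 → -330
acct=D40: ELSE → 184
acct=D43: age_days >= 1869 → -350
acct=D49: age_days >= 1869 → -259
acct=D50: ELSE → 467
acct=D55: age_days >= 1869 → -206
acct=D69: ELSE → 497
acct=D87: age_days >= 1869 → -74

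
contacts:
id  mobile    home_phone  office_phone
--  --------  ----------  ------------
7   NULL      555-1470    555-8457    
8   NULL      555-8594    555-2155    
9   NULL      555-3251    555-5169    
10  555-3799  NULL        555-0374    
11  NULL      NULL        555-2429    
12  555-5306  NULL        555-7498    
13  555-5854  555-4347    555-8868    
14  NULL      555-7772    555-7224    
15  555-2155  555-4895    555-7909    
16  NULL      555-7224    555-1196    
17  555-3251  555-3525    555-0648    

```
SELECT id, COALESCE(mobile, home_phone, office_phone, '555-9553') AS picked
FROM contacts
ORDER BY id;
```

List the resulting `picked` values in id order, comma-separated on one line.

id=7: mobile=NULL, home_phone=555-1470 → 555-1470
id=8: mobile=NULL, home_phone=555-8594 → 555-8594
id=9: mobile=NULL, home_phone=555-3251 → 555-3251
id=10: mobile=555-3799 → 555-3799
id=11: mobile=NULL, home_phone=NULL, office_phone=555-2429 → 555-2429
id=12: mobile=555-5306 → 555-5306
id=13: mobile=555-5854 → 555-5854
id=14: mobile=NULL, home_phone=555-7772 → 555-7772
id=15: mobile=555-2155 → 555-2155
id=16: mobile=NULL, home_phone=555-7224 → 555-7224
id=17: mobile=555-3251 → 555-3251

555-1470, 555-8594, 555-3251, 555-3799, 555-2429, 555-5306, 555-5854, 555-7772, 555-2155, 555-7224, 555-3251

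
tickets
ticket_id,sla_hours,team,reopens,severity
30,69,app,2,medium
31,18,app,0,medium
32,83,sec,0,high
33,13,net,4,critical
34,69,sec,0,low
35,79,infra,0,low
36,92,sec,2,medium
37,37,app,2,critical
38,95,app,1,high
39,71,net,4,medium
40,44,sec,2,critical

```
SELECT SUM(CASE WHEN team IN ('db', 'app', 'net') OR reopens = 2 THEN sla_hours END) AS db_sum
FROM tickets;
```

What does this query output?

439

ticket_id=30: ✓ → 69
ticket_id=31: ✓ → 18
ticket_id=32: ✗
ticket_id=33: ✓ → 13
ticket_id=34: ✗
ticket_id=35: ✗
ticket_id=36: ✓ → 92
ticket_id=37: ✓ → 37
ticket_id=38: ✓ → 95
ticket_id=39: ✓ → 71
ticket_id=40: ✓ → 44
db_sum = 69 + 18 + 13 + 92 + 37 + 95 + 71 + 44 = 439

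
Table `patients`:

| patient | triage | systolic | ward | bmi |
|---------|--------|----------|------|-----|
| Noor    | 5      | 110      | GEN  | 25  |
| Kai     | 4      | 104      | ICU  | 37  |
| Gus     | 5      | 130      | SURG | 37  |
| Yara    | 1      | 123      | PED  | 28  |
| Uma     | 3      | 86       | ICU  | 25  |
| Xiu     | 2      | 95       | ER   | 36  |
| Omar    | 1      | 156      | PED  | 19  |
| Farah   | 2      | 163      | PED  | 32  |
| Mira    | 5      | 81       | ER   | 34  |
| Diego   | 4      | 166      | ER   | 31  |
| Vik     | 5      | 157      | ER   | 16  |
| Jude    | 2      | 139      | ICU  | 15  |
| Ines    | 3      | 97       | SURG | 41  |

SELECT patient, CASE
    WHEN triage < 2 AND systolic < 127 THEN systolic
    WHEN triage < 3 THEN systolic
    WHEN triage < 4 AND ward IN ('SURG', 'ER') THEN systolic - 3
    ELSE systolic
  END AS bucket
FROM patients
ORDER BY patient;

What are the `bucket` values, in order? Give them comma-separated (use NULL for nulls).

patient=Diego: ELSE → 166
patient=Farah: triage < 3 → 163
patient=Gus: ELSE → 130
patient=Ines: triage < 4 AND ward IN ('SURG', 'ER') → 94
patient=Jude: triage < 3 → 139
patient=Kai: ELSE → 104
patient=Mira: ELSE → 81
patient=Noor: ELSE → 110
patient=Omar: triage < 3 → 156
patient=Uma: ELSE → 86
patient=Vik: ELSE → 157
patient=Xiu: triage < 3 → 95
patient=Yara: triage < 2 AND systolic < 127 → 123

166, 163, 130, 94, 139, 104, 81, 110, 156, 86, 157, 95, 123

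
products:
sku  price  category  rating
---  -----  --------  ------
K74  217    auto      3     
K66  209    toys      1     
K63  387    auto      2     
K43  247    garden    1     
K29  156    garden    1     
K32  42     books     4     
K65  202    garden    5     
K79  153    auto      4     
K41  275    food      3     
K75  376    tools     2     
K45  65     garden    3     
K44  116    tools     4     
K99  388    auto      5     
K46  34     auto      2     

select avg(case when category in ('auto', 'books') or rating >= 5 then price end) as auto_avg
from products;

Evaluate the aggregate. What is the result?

203.2857142857

sku=K74: ✓ → 217
sku=K66: ✗
sku=K63: ✓ → 387
sku=K43: ✗
sku=K29: ✗
sku=K32: ✓ → 42
sku=K65: ✓ → 202
sku=K79: ✓ → 153
sku=K41: ✗
sku=K75: ✗
sku=K45: ✗
sku=K44: ✗
sku=K99: ✓ → 388
sku=K46: ✓ → 34
auto_avg = (217 + 387 + 42 + 202 + 153 + 388 + 34) / 7 = 203.2857142857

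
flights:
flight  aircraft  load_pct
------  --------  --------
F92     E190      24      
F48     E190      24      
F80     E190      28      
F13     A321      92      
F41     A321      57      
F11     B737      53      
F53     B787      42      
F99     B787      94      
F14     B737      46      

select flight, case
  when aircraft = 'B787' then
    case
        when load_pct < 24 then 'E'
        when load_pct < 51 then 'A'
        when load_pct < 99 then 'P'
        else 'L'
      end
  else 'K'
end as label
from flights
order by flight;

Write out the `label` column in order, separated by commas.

K, K, K, K, K, A, K, K, P

flight=F11: aircraft='B737' → outer ELSE → K
flight=F13: aircraft='A321' → outer ELSE → K
flight=F14: aircraft='B737' → outer ELSE → K
flight=F41: aircraft='A321' → outer ELSE → K
flight=F48: aircraft='E190' → outer ELSE → K
flight=F53: aircraft='B787' → inner[load_pct < 51] → A
flight=F80: aircraft='E190' → outer ELSE → K
flight=F92: aircraft='E190' → outer ELSE → K
flight=F99: aircraft='B787' → inner[load_pct < 99] → P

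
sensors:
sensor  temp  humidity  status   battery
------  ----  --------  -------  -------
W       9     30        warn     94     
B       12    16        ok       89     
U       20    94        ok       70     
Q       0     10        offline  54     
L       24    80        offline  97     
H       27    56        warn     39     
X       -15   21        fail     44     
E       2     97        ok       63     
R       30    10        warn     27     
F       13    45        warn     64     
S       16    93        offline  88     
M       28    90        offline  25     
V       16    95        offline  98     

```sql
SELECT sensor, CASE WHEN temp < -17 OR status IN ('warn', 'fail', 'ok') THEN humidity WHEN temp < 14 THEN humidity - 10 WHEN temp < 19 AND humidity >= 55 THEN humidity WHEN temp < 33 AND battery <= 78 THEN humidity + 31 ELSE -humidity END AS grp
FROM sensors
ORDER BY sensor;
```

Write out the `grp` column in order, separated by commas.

sensor=B: temp < -17 OR status IN ('warn', 'fail', 'ok') → 16
sensor=E: temp < -17 OR status IN ('warn', 'fail', 'ok') → 97
sensor=F: temp < -17 OR status IN ('warn', 'fail', 'ok') → 45
sensor=H: temp < -17 OR status IN ('warn', 'fail', 'ok') → 56
sensor=L: ELSE → -80
sensor=M: temp < 33 AND battery <= 78 → 121
sensor=Q: temp < 14 → 0
sensor=R: temp < -17 OR status IN ('warn', 'fail', 'ok') → 10
sensor=S: temp < 19 AND humidity >= 55 → 93
sensor=U: temp < -17 OR status IN ('warn', 'fail', 'ok') → 94
sensor=V: temp < 19 AND humidity >= 55 → 95
sensor=W: temp < -17 OR status IN ('warn', 'fail', 'ok') → 30
sensor=X: temp < -17 OR status IN ('warn', 'fail', 'ok') → 21

16, 97, 45, 56, -80, 121, 0, 10, 93, 94, 95, 30, 21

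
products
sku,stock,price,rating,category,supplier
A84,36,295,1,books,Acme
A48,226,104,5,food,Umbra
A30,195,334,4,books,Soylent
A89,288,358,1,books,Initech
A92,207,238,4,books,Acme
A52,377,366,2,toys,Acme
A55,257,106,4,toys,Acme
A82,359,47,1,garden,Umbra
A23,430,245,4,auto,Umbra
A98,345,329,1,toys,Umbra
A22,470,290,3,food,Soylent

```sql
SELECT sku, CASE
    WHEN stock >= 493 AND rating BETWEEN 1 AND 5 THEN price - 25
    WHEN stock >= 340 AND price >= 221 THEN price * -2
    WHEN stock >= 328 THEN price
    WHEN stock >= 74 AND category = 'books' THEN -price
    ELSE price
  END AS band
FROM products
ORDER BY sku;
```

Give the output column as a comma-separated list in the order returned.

-580, -490, -334, 104, -732, 106, 47, 295, -358, -238, -658

sku=A22: stock >= 340 AND price >= 221 → -580
sku=A23: stock >= 340 AND price >= 221 → -490
sku=A30: stock >= 74 AND category = 'books' → -334
sku=A48: ELSE → 104
sku=A52: stock >= 340 AND price >= 221 → -732
sku=A55: ELSE → 106
sku=A82: stock >= 328 → 47
sku=A84: ELSE → 295
sku=A89: stock >= 74 AND category = 'books' → -358
sku=A92: stock >= 74 AND category = 'books' → -238
sku=A98: stock >= 340 AND price >= 221 → -658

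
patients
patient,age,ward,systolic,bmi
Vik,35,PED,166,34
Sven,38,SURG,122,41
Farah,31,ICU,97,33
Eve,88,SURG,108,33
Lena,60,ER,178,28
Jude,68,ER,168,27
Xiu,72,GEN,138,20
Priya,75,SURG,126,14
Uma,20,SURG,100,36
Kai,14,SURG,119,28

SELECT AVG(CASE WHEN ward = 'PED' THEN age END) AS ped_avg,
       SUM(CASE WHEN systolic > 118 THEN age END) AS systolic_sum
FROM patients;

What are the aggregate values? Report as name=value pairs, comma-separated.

[ped_avg: ward = 'PED']
patient=Vik: ✓ → 35
patient=Sven: ✗
patient=Farah: ✗
patient=Eve: ✗
patient=Lena: ✗
patient=Jude: ✗
patient=Xiu: ✗
patient=Priya: ✗
patient=Uma: ✗
patient=Kai: ✗
ped_avg = 35
—
[systolic_sum: systolic > 118]
patient=Vik: ✓ → 35
patient=Sven: ✓ → 38
patient=Farah: ✗
patient=Eve: ✗
patient=Lena: ✓ → 60
patient=Jude: ✓ → 68
patient=Xiu: ✓ → 72
patient=Priya: ✓ → 75
patient=Uma: ✗
patient=Kai: ✓ → 14
systolic_sum = 35 + 38 + 60 + 68 + 72 + 75 + 14 = 362

ped_avg=35, systolic_sum=362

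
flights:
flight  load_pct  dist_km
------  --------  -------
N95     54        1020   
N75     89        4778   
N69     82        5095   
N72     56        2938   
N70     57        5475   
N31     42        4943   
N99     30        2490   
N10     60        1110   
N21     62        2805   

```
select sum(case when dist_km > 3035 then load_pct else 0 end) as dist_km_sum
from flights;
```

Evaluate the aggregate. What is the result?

270

flight=N95: ✗
flight=N75: ✓ → 89
flight=N69: ✓ → 82
flight=N72: ✗
flight=N70: ✓ → 57
flight=N31: ✓ → 42
flight=N99: ✗
flight=N10: ✗
flight=N21: ✗
dist_km_sum = 89 + 82 + 57 + 42 = 270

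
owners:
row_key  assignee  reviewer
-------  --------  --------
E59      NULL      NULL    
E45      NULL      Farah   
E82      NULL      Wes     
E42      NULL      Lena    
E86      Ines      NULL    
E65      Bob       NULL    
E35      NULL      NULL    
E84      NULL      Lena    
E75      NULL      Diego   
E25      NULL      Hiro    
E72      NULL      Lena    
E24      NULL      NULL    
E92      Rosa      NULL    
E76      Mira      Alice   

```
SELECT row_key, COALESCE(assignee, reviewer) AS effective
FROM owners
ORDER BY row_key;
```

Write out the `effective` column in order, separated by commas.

row_key=E24: assignee=NULL, reviewer=NULL (all NULL) → NULL
row_key=E25: assignee=NULL, reviewer=Hiro → Hiro
row_key=E35: assignee=NULL, reviewer=NULL (all NULL) → NULL
row_key=E42: assignee=NULL, reviewer=Lena → Lena
row_key=E45: assignee=NULL, reviewer=Farah → Farah
row_key=E59: assignee=NULL, reviewer=NULL (all NULL) → NULL
row_key=E65: assignee=Bob → Bob
row_key=E72: assignee=NULL, reviewer=Lena → Lena
row_key=E75: assignee=NULL, reviewer=Diego → Diego
row_key=E76: assignee=Mira → Mira
row_key=E82: assignee=NULL, reviewer=Wes → Wes
row_key=E84: assignee=NULL, reviewer=Lena → Lena
row_key=E86: assignee=Ines → Ines
row_key=E92: assignee=Rosa → Rosa

NULL, Hiro, NULL, Lena, Farah, NULL, Bob, Lena, Diego, Mira, Wes, Lena, Ines, Rosa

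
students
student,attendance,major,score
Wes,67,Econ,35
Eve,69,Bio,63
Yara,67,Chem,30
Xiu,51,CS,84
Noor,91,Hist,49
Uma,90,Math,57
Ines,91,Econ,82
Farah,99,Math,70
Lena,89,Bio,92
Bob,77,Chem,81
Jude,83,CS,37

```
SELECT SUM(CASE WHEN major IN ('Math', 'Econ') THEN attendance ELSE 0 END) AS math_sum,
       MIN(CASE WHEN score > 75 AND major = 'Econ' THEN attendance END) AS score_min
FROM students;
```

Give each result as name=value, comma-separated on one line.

math_sum=347, score_min=91

[math_sum: major IN ('Math', 'Econ')]
student=Wes: ✓ → 67
student=Eve: ✗
student=Yara: ✗
student=Xiu: ✗
student=Noor: ✗
student=Uma: ✓ → 90
student=Ines: ✓ → 91
student=Farah: ✓ → 99
student=Lena: ✗
student=Bob: ✗
student=Jude: ✗
math_sum = 67 + 90 + 91 + 99 = 347
—
[score_min: score > 75 AND major = 'Econ']
student=Wes: ✗
student=Eve: ✗
student=Yara: ✗
student=Xiu: ✗
student=Noor: ✗
student=Uma: ✗
student=Ines: ✓ → 91
student=Farah: ✗
student=Lena: ✗
student=Bob: ✗
student=Jude: ✗
score_min = MIN(91) = 91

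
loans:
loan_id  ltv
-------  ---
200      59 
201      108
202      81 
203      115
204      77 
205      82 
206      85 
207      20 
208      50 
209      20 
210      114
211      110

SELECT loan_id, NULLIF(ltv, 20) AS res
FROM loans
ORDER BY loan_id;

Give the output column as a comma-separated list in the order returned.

loan_id=200: ltv=59 vs 20: differ → 59
loan_id=201: ltv=108 vs 20: differ → 108
loan_id=202: ltv=81 vs 20: differ → 81
loan_id=203: ltv=115 vs 20: differ → 115
loan_id=204: ltv=77 vs 20: differ → 77
loan_id=205: ltv=82 vs 20: differ → 82
loan_id=206: ltv=85 vs 20: differ → 85
loan_id=207: ltv=20 vs 20: equal → NULL
loan_id=208: ltv=50 vs 20: differ → 50
loan_id=209: ltv=20 vs 20: equal → NULL
loan_id=210: ltv=114 vs 20: differ → 114
loan_id=211: ltv=110 vs 20: differ → 110

59, 108, 81, 115, 77, 82, 85, NULL, 50, NULL, 114, 110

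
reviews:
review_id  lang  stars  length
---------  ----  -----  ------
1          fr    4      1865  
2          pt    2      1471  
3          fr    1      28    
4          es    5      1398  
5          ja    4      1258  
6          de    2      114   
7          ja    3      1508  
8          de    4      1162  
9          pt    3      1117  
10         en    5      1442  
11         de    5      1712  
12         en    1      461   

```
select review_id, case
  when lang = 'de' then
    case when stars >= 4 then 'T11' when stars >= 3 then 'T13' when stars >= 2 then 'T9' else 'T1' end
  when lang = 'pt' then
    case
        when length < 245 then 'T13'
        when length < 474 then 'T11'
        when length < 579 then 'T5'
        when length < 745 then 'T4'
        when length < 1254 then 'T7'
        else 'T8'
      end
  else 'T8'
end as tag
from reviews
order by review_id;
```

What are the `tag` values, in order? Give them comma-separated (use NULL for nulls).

review_id=1: lang='fr' → outer ELSE → T8
review_id=2: lang='pt' → inner[ELSE] → T8
review_id=3: lang='fr' → outer ELSE → T8
review_id=4: lang='es' → outer ELSE → T8
review_id=5: lang='ja' → outer ELSE → T8
review_id=6: lang='de' → inner[stars >= 2] → T9
review_id=7: lang='ja' → outer ELSE → T8
review_id=8: lang='de' → inner[stars >= 4] → T11
review_id=9: lang='pt' → inner[length < 1254] → T7
review_id=10: lang='en' → outer ELSE → T8
review_id=11: lang='de' → inner[stars >= 4] → T11
review_id=12: lang='en' → outer ELSE → T8

T8, T8, T8, T8, T8, T9, T8, T11, T7, T8, T11, T8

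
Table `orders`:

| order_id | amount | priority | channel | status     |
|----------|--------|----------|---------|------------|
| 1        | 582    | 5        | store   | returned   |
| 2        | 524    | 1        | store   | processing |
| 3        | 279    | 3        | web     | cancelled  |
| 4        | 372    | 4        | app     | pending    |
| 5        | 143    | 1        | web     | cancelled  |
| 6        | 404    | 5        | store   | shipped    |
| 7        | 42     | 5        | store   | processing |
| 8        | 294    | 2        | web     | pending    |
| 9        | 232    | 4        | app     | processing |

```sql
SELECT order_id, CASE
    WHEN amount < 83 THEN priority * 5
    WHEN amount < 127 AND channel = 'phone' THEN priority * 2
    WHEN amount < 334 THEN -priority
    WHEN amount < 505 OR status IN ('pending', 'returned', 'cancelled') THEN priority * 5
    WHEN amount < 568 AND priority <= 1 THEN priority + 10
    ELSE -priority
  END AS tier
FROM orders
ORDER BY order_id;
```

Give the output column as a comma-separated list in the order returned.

25, 11, -3, 20, -1, 25, 25, -2, -4

order_id=1: amount < 505 OR status IN ('pending', 'returned', 'cancelled') → 25
order_id=2: amount < 568 AND priority <= 1 → 11
order_id=3: amount < 334 → -3
order_id=4: amount < 505 OR status IN ('pending', 'returned', 'cancelled') → 20
order_id=5: amount < 334 → -1
order_id=6: amount < 505 OR status IN ('pending', 'returned', 'cancelled') → 25
order_id=7: amount < 83 → 25
order_id=8: amount < 334 → -2
order_id=9: amount < 334 → -4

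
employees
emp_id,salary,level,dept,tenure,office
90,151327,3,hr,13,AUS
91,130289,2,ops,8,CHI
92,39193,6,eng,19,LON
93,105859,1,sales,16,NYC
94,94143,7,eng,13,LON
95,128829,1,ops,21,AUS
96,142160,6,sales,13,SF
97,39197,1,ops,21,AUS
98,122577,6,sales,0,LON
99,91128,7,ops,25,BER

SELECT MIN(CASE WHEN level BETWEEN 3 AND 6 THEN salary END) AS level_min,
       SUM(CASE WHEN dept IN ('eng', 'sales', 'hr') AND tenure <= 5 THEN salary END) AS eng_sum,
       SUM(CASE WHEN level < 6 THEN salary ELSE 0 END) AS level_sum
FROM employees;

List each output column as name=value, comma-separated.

[level_min: level BETWEEN 3 AND 6]
emp_id=90: ✓ → 151327
emp_id=91: ✗
emp_id=92: ✓ → 39193
emp_id=93: ✗
emp_id=94: ✗
emp_id=95: ✗
emp_id=96: ✓ → 142160
emp_id=97: ✗
emp_id=98: ✓ → 122577
emp_id=99: ✗
level_min = MIN(151327, 39193, 142160, 122577) = 39193
—
[eng_sum: dept IN ('eng', 'sales', 'hr') AND tenure <= 5]
emp_id=90: ✗
emp_id=91: ✗
emp_id=92: ✗
emp_id=93: ✗
emp_id=94: ✗
emp_id=95: ✗
emp_id=96: ✗
emp_id=97: ✗
emp_id=98: ✓ → 122577
emp_id=99: ✗
eng_sum = 122577
—
[level_sum: level < 6]
emp_id=90: ✓ → 151327
emp_id=91: ✓ → 130289
emp_id=92: ✗
emp_id=93: ✓ → 105859
emp_id=94: ✗
emp_id=95: ✓ → 128829
emp_id=96: ✗
emp_id=97: ✓ → 39197
emp_id=98: ✗
emp_id=99: ✗
level_sum = 151327 + 130289 + 105859 + 128829 + 39197 = 555501

level_min=39193, eng_sum=122577, level_sum=555501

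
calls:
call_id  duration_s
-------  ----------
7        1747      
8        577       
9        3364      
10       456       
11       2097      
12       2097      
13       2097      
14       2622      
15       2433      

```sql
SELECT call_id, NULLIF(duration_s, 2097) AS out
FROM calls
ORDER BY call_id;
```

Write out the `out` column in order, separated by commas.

call_id=7: duration_s=1747 vs 2097: differ → 1747
call_id=8: duration_s=577 vs 2097: differ → 577
call_id=9: duration_s=3364 vs 2097: differ → 3364
call_id=10: duration_s=456 vs 2097: differ → 456
call_id=11: duration_s=2097 vs 2097: equal → NULL
call_id=12: duration_s=2097 vs 2097: equal → NULL
call_id=13: duration_s=2097 vs 2097: equal → NULL
call_id=14: duration_s=2622 vs 2097: differ → 2622
call_id=15: duration_s=2433 vs 2097: differ → 2433

1747, 577, 3364, 456, NULL, NULL, NULL, 2622, 2433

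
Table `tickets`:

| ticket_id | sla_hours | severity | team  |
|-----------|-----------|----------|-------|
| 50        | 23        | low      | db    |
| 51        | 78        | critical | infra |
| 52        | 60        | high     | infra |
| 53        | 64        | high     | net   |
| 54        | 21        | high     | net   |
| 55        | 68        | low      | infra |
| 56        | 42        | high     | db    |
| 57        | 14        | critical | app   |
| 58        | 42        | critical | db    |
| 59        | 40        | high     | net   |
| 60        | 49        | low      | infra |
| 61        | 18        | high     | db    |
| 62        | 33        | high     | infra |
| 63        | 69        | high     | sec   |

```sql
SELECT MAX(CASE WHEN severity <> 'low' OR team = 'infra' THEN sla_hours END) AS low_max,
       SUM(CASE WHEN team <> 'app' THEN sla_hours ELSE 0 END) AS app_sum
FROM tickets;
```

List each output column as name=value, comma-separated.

low_max=78, app_sum=607

[low_max: severity <> 'low' OR team = 'infra']
ticket_id=50: ✗
ticket_id=51: ✓ → 78
ticket_id=52: ✓ → 60
ticket_id=53: ✓ → 64
ticket_id=54: ✓ → 21
ticket_id=55: ✓ → 68
ticket_id=56: ✓ → 42
ticket_id=57: ✓ → 14
ticket_id=58: ✓ → 42
ticket_id=59: ✓ → 40
ticket_id=60: ✓ → 49
ticket_id=61: ✓ → 18
ticket_id=62: ✓ → 33
ticket_id=63: ✓ → 69
low_max = MAX(78, 60, 64, 21, 68, 42, 14, 42, 40, 49, 18, 33, 69) = 78
—
[app_sum: team <> 'app']
ticket_id=50: ✓ → 23
ticket_id=51: ✓ → 78
ticket_id=52: ✓ → 60
ticket_id=53: ✓ → 64
ticket_id=54: ✓ → 21
ticket_id=55: ✓ → 68
ticket_id=56: ✓ → 42
ticket_id=57: ✗
ticket_id=58: ✓ → 42
ticket_id=59: ✓ → 40
ticket_id=60: ✓ → 49
ticket_id=61: ✓ → 18
ticket_id=62: ✓ → 33
ticket_id=63: ✓ → 69
app_sum = 23 + 78 + 60 + 64 + 21 + 68 + 42 + 42 + 40 + 49 + 18 + 33 + 69 = 607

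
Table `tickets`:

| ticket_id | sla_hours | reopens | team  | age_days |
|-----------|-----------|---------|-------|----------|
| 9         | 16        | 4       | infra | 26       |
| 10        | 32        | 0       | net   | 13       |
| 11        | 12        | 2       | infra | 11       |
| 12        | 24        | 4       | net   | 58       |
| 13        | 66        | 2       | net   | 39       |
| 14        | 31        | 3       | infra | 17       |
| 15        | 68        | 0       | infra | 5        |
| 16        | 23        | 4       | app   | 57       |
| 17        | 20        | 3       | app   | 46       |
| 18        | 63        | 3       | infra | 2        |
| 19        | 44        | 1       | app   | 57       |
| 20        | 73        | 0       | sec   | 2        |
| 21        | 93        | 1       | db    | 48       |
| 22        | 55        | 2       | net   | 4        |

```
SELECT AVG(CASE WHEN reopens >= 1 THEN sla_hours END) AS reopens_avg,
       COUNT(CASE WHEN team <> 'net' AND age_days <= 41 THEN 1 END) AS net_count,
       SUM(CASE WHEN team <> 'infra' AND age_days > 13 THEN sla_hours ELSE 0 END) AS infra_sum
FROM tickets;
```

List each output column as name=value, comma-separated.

reopens_avg=40.6363636364, net_count=6, infra_sum=270

[reopens_avg: reopens >= 1]
ticket_id=9: ✓ → 16
ticket_id=10: ✗
ticket_id=11: ✓ → 12
ticket_id=12: ✓ → 24
ticket_id=13: ✓ → 66
ticket_id=14: ✓ → 31
ticket_id=15: ✗
ticket_id=16: ✓ → 23
ticket_id=17: ✓ → 20
ticket_id=18: ✓ → 63
ticket_id=19: ✓ → 44
ticket_id=20: ✗
ticket_id=21: ✓ → 93
ticket_id=22: ✓ → 55
reopens_avg = (16 + 12 + 24 + 66 + 31 + 23 + 20 + 63 + 44 + 93 + 55) / 11 = 40.6363636364
—
[net_count: team <> 'net' AND age_days <= 41]
ticket_id=9: ✓ → 1
ticket_id=10: ✗
ticket_id=11: ✓ → 1
ticket_id=12: ✗
ticket_id=13: ✗
ticket_id=14: ✓ → 1
ticket_id=15: ✓ → 1
ticket_id=16: ✗
ticket_id=17: ✗
ticket_id=18: ✓ → 1
ticket_id=19: ✗
ticket_id=20: ✓ → 1
ticket_id=21: ✗
ticket_id=22: ✗
net_count = COUNT(1, 1, 1, 1, 1, 1) = 6
—
[infra_sum: team <> 'infra' AND age_days > 13]
ticket_id=9: ✗
ticket_id=10: ✗
ticket_id=11: ✗
ticket_id=12: ✓ → 24
ticket_id=13: ✓ → 66
ticket_id=14: ✗
ticket_id=15: ✗
ticket_id=16: ✓ → 23
ticket_id=17: ✓ → 20
ticket_id=18: ✗
ticket_id=19: ✓ → 44
ticket_id=20: ✗
ticket_id=21: ✓ → 93
ticket_id=22: ✗
infra_sum = 24 + 66 + 23 + 20 + 44 + 93 = 270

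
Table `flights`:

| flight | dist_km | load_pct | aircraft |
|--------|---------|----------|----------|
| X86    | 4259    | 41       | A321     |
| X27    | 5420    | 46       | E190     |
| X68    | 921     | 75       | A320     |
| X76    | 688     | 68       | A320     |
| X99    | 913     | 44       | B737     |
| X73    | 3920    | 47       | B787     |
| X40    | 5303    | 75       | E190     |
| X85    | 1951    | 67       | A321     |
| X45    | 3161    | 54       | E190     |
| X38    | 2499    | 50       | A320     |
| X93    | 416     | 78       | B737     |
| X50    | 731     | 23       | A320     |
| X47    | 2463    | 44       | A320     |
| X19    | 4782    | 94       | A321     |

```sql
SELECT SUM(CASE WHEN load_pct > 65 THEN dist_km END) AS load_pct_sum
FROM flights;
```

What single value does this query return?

flight=X86: ✗
flight=X27: ✗
flight=X68: ✓ → 921
flight=X76: ✓ → 688
flight=X99: ✗
flight=X73: ✗
flight=X40: ✓ → 5303
flight=X85: ✓ → 1951
flight=X45: ✗
flight=X38: ✗
flight=X93: ✓ → 416
flight=X50: ✗
flight=X47: ✗
flight=X19: ✓ → 4782
load_pct_sum = 921 + 688 + 5303 + 1951 + 416 + 4782 = 14061

14061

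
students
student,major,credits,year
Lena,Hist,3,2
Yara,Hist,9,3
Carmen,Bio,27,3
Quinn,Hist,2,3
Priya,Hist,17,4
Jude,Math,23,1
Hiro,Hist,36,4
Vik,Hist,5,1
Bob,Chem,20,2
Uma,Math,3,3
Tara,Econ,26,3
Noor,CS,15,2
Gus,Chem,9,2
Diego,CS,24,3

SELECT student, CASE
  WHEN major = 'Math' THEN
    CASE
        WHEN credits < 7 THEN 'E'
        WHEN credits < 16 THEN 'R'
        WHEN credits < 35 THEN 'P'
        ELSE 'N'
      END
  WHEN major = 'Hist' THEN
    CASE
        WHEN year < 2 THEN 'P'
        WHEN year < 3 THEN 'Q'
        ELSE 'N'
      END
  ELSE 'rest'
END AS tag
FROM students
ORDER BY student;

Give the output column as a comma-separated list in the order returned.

student=Bob: major='Chem' → outer ELSE → rest
student=Carmen: major='Bio' → outer ELSE → rest
student=Diego: major='CS' → outer ELSE → rest
student=Gus: major='Chem' → outer ELSE → rest
student=Hiro: major='Hist' → inner[ELSE] → N
student=Jude: major='Math' → inner[credits < 35] → P
student=Lena: major='Hist' → inner[year < 3] → Q
student=Noor: major='CS' → outer ELSE → rest
student=Priya: major='Hist' → inner[ELSE] → N
student=Quinn: major='Hist' → inner[ELSE] → N
student=Tara: major='Econ' → outer ELSE → rest
student=Uma: major='Math' → inner[credits < 7] → E
student=Vik: major='Hist' → inner[year < 2] → P
student=Yara: major='Hist' → inner[ELSE] → N

rest, rest, rest, rest, N, P, Q, rest, N, N, rest, E, P, N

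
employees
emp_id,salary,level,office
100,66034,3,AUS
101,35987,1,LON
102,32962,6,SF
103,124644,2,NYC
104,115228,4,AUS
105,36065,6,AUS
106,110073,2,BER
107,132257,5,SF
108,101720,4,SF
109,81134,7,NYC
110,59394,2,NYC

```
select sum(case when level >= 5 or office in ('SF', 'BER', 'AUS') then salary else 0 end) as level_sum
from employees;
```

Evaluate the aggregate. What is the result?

emp_id=100: ✓ → 66034
emp_id=101: ✗
emp_id=102: ✓ → 32962
emp_id=103: ✗
emp_id=104: ✓ → 115228
emp_id=105: ✓ → 36065
emp_id=106: ✓ → 110073
emp_id=107: ✓ → 132257
emp_id=108: ✓ → 101720
emp_id=109: ✓ → 81134
emp_id=110: ✗
level_sum = 66034 + 32962 + 115228 + 36065 + 110073 + 132257 + 101720 + 81134 = 675473

675473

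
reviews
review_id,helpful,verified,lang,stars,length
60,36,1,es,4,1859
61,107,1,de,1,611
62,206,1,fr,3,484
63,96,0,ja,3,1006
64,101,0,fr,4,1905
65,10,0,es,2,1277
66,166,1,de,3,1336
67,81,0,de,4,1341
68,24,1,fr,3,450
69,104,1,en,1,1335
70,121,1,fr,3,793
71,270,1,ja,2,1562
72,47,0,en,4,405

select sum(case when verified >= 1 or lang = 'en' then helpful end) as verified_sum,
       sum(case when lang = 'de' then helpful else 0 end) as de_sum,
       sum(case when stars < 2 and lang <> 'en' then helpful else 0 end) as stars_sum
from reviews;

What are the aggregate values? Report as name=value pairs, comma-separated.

verified_sum=1081, de_sum=354, stars_sum=107

[verified_sum: verified >= 1 or lang = 'en']
review_id=60: ✓ → 36
review_id=61: ✓ → 107
review_id=62: ✓ → 206
review_id=63: ✗
review_id=64: ✗
review_id=65: ✗
review_id=66: ✓ → 166
review_id=67: ✗
review_id=68: ✓ → 24
review_id=69: ✓ → 104
review_id=70: ✓ → 121
review_id=71: ✓ → 270
review_id=72: ✓ → 47
verified_sum = 36 + 107 + 206 + 166 + 24 + 104 + 121 + 270 + 47 = 1081
—
[de_sum: lang = 'de']
review_id=60: ✗
review_id=61: ✓ → 107
review_id=62: ✗
review_id=63: ✗
review_id=64: ✗
review_id=65: ✗
review_id=66: ✓ → 166
review_id=67: ✓ → 81
review_id=68: ✗
review_id=69: ✗
review_id=70: ✗
review_id=71: ✗
review_id=72: ✗
de_sum = 107 + 166 + 81 = 354
—
[stars_sum: stars < 2 and lang <> 'en']
review_id=60: ✗
review_id=61: ✓ → 107
review_id=62: ✗
review_id=63: ✗
review_id=64: ✗
review_id=65: ✗
review_id=66: ✗
review_id=67: ✗
review_id=68: ✗
review_id=69: ✗
review_id=70: ✗
review_id=71: ✗
review_id=72: ✗
stars_sum = 107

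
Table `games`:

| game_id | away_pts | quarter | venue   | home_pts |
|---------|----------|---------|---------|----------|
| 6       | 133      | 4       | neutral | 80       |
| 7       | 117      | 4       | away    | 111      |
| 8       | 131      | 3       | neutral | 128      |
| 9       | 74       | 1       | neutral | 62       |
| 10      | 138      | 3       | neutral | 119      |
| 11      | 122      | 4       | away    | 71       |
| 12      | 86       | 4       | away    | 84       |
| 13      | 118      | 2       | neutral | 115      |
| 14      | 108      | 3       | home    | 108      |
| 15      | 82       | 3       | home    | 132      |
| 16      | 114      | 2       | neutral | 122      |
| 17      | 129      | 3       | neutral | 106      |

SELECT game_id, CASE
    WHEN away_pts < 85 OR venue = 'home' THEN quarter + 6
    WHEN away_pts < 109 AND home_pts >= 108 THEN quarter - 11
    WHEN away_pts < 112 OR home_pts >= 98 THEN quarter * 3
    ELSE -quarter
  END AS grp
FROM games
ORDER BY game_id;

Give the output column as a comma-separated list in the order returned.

-4, 12, 9, 7, 9, -4, 12, 6, 9, 9, 6, 9

game_id=6: ELSE → -4
game_id=7: away_pts < 112 OR home_pts >= 98 → 12
game_id=8: away_pts < 112 OR home_pts >= 98 → 9
game_id=9: away_pts < 85 OR venue = 'home' → 7
game_id=10: away_pts < 112 OR home_pts >= 98 → 9
game_id=11: ELSE → -4
game_id=12: away_pts < 112 OR home_pts >= 98 → 12
game_id=13: away_pts < 112 OR home_pts >= 98 → 6
game_id=14: away_pts < 85 OR venue = 'home' → 9
game_id=15: away_pts < 85 OR venue = 'home' → 9
game_id=16: away_pts < 112 OR home_pts >= 98 → 6
game_id=17: away_pts < 112 OR home_pts >= 98 → 9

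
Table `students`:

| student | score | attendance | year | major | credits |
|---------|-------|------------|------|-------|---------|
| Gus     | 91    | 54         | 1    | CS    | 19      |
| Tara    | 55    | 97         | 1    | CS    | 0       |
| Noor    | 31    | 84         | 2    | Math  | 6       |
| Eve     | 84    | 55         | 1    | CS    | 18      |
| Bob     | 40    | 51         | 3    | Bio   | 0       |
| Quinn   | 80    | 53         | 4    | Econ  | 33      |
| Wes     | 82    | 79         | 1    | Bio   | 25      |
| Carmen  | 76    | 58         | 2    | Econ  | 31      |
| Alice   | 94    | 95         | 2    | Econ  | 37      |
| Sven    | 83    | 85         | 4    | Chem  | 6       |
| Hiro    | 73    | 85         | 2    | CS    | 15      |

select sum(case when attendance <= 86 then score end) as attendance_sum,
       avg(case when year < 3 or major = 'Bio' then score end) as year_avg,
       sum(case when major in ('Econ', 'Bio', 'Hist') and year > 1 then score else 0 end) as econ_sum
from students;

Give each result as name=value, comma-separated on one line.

[attendance_sum: attendance <= 86]
student=Gus: ✓ → 91
student=Tara: ✗
student=Noor: ✓ → 31
student=Eve: ✓ → 84
student=Bob: ✓ → 40
student=Quinn: ✓ → 80
student=Wes: ✓ → 82
student=Carmen: ✓ → 76
student=Alice: ✗
student=Sven: ✓ → 83
student=Hiro: ✓ → 73
attendance_sum = 91 + 31 + 84 + 40 + 80 + 82 + 76 + 83 + 73 = 640
—
[year_avg: year < 3 or major = 'Bio']
student=Gus: ✓ → 91
student=Tara: ✓ → 55
student=Noor: ✓ → 31
student=Eve: ✓ → 84
student=Bob: ✓ → 40
student=Quinn: ✗
student=Wes: ✓ → 82
student=Carmen: ✓ → 76
student=Alice: ✓ → 94
student=Sven: ✗
student=Hiro: ✓ → 73
year_avg = (91 + 55 + 31 + 84 + 40 + 82 + 76 + 94 + 73) / 9 = 69.5555555556
—
[econ_sum: major in ('Econ', 'Bio', 'Hist') and year > 1]
student=Gus: ✗
student=Tara: ✗
student=Noor: ✗
student=Eve: ✗
student=Bob: ✓ → 40
student=Quinn: ✓ → 80
student=Wes: ✗
student=Carmen: ✓ → 76
student=Alice: ✓ → 94
student=Sven: ✗
student=Hiro: ✗
econ_sum = 40 + 80 + 76 + 94 = 290

attendance_sum=640, year_avg=69.5555555556, econ_sum=290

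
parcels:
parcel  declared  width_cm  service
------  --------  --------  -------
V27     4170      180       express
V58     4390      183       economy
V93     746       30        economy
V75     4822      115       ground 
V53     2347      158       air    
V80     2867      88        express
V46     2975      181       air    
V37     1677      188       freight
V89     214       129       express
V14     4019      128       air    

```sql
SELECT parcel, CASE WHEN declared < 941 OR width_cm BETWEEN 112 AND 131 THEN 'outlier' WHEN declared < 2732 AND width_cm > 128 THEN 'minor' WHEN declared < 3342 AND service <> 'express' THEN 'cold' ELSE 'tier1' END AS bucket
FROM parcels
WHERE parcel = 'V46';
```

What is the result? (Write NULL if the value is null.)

parcel = V46: declared=2975, width_cm=181, service=air.
declared < 941 OR width_cm BETWEEN 112 AND 131 → false
declared < 2732 AND width_cm > 128 → false
declared < 3342 AND service <> 'express' → true → cold

cold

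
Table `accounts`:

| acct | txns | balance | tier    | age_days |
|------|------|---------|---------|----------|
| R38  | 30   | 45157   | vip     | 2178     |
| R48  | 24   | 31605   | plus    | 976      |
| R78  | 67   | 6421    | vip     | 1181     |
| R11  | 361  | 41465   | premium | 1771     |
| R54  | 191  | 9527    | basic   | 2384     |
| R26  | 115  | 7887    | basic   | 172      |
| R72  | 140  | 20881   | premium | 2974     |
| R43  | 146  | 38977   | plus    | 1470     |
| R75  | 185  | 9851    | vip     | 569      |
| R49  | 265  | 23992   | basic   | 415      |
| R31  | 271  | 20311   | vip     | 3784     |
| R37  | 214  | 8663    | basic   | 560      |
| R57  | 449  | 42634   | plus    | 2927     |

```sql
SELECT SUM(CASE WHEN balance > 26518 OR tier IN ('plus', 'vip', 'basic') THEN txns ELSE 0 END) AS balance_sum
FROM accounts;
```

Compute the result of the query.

acct=R38: ✓ → 30
acct=R48: ✓ → 24
acct=R78: ✓ → 67
acct=R11: ✓ → 361
acct=R54: ✓ → 191
acct=R26: ✓ → 115
acct=R72: ✗
acct=R43: ✓ → 146
acct=R75: ✓ → 185
acct=R49: ✓ → 265
acct=R31: ✓ → 271
acct=R37: ✓ → 214
acct=R57: ✓ → 449
balance_sum = 30 + 24 + 67 + 361 + 191 + 115 + 146 + 185 + 265 + 271 + 214 + 449 = 2318

2318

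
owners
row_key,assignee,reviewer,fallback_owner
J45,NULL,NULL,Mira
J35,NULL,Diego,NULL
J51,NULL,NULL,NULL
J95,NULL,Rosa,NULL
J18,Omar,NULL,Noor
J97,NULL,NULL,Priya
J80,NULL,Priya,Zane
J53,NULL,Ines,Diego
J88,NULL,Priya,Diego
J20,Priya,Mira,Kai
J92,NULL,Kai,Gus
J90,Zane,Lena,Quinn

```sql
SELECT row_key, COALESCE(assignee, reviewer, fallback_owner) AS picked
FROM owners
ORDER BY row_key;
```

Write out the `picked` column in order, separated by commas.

row_key=J18: assignee=Omar → Omar
row_key=J20: assignee=Priya → Priya
row_key=J35: assignee=NULL, reviewer=Diego → Diego
row_key=J45: assignee=NULL, reviewer=NULL, fallback_owner=Mira → Mira
row_key=J51: assignee=NULL, reviewer=NULL, fallback_owner=NULL (all NULL) → NULL
row_key=J53: assignee=NULL, reviewer=Ines → Ines
row_key=J80: assignee=NULL, reviewer=Priya → Priya
row_key=J88: assignee=NULL, reviewer=Priya → Priya
row_key=J90: assignee=Zane → Zane
row_key=J92: assignee=NULL, reviewer=Kai → Kai
row_key=J95: assignee=NULL, reviewer=Rosa → Rosa
row_key=J97: assignee=NULL, reviewer=NULL, fallback_owner=Priya → Priya

Omar, Priya, Diego, Mira, NULL, Ines, Priya, Priya, Zane, Kai, Rosa, Priya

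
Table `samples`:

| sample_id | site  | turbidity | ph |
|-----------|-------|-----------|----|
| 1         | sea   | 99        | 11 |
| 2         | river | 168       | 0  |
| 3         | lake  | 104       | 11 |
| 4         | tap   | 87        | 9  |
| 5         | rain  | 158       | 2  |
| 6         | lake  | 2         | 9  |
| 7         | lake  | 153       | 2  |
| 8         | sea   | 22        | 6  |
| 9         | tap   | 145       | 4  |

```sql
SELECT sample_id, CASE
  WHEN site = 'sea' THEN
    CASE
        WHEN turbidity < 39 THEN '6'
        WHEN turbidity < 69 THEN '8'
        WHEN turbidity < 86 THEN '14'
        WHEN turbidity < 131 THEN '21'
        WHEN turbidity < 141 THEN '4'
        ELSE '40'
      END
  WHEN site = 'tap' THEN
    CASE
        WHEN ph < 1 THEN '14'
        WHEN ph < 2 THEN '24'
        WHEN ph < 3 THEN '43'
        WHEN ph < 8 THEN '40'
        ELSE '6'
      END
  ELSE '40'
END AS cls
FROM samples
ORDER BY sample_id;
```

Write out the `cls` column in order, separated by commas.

21, 40, 40, 6, 40, 40, 40, 6, 40

sample_id=1: site='sea' → inner[turbidity < 131] → 21
sample_id=2: site='river' → outer ELSE → 40
sample_id=3: site='lake' → outer ELSE → 40
sample_id=4: site='tap' → inner[ELSE] → 6
sample_id=5: site='rain' → outer ELSE → 40
sample_id=6: site='lake' → outer ELSE → 40
sample_id=7: site='lake' → outer ELSE → 40
sample_id=8: site='sea' → inner[turbidity < 39] → 6
sample_id=9: site='tap' → inner[ph < 8] → 40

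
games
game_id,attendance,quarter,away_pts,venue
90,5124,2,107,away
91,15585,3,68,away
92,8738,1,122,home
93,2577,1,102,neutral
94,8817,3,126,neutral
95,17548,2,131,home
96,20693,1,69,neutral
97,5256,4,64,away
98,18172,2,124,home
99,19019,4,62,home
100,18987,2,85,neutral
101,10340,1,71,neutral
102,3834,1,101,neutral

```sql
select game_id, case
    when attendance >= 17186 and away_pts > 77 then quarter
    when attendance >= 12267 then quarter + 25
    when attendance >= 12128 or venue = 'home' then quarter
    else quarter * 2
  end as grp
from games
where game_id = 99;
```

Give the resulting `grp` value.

game_id = 99: attendance=19019, quarter=4, away_pts=62, venue=home.
attendance >= 17186 and away_pts > 77 → false
attendance >= 12267 → true → 29

29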